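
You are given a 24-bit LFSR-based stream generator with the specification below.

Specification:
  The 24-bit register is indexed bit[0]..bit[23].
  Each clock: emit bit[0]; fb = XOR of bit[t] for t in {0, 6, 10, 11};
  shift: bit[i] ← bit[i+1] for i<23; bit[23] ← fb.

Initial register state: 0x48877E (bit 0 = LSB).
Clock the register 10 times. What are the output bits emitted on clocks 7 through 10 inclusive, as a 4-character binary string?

1011

reg_0 = 0x48877E
clock 1: out=0, reg = 0x2443BF
clock 2: out=1, reg = 0x9221DF
clock 3: out=1, reg = 0x4910EF
clock 4: out=1, reg = 0x248877
clock 5: out=1, reg = 0x92443B
clock 6: out=1, reg = 0x49221D
clock 7: out=1, reg = 0xA4910E
clock 8: out=0, reg = 0x524887
clock 9: out=1, reg = 0x292443
clock 10: out=1, reg = 0x949221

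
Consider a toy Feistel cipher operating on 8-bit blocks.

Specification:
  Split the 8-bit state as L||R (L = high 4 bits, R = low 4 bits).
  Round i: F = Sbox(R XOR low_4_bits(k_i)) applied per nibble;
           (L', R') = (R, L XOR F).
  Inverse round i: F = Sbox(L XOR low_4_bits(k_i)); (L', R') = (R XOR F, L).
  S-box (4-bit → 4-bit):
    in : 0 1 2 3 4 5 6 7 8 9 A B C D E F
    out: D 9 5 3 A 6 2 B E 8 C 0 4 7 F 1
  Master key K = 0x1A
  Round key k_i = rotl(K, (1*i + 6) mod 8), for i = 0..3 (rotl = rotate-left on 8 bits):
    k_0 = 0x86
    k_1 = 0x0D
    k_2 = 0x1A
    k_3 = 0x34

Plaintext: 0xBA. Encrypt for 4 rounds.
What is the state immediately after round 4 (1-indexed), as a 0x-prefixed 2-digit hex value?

s_0 = plaintext = 0xBA
s_1 = Round(s_0, k_0) = 0xAF
s_2 = Round(s_1, k_1) = 0xFF
s_3 = Round(s_2, k_2) = 0xF9
s_4 = Round(s_3, k_3) = 0x98

0x98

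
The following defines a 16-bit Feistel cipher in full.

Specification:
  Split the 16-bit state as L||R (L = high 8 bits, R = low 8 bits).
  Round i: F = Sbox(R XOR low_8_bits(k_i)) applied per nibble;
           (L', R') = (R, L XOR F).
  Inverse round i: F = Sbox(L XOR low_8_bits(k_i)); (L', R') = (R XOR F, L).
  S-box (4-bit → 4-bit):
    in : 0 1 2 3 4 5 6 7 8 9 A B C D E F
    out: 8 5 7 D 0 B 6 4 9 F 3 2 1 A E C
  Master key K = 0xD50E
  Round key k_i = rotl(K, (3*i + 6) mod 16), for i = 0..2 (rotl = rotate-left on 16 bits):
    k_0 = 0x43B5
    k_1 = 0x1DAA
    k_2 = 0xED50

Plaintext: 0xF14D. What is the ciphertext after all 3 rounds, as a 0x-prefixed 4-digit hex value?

0xBADB

s_0 = plaintext = 0xF14D
s_1 = Round(s_0, k_0) = 0x4D38
s_2 = Round(s_1, k_1) = 0x38BA
s_3 = Round(s_2, k_2) = 0xBADB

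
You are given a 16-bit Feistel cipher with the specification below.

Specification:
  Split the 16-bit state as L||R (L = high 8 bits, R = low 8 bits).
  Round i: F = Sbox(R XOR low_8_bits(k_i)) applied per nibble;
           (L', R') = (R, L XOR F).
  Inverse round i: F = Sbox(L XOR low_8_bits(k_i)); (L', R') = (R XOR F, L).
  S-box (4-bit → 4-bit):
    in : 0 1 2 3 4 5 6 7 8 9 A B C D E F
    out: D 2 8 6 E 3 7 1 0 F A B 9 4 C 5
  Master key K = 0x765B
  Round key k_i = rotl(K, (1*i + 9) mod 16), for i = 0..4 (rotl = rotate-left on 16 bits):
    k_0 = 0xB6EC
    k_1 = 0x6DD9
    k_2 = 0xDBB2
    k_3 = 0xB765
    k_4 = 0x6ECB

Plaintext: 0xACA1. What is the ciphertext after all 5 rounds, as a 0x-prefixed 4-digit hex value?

s_0 = plaintext = 0xACA1
s_1 = Round(s_0, k_0) = 0xA148
s_2 = Round(s_1, k_1) = 0x4853
s_3 = Round(s_2, k_2) = 0x538A
s_4 = Round(s_3, k_3) = 0x8A96
s_5 = Round(s_4, k_4) = 0x96BE

0x96BE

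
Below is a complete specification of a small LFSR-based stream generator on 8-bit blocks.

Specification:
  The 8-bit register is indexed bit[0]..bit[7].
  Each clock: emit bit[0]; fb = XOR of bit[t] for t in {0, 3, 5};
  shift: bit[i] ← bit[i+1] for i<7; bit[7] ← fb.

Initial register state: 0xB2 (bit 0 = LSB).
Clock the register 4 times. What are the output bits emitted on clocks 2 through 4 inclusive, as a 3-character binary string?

reg_0 = 0xB2
clock 1: out=0, reg = 0xD9
clock 2: out=1, reg = 0x6C
clock 3: out=0, reg = 0x36
clock 4: out=0, reg = 0x9B

100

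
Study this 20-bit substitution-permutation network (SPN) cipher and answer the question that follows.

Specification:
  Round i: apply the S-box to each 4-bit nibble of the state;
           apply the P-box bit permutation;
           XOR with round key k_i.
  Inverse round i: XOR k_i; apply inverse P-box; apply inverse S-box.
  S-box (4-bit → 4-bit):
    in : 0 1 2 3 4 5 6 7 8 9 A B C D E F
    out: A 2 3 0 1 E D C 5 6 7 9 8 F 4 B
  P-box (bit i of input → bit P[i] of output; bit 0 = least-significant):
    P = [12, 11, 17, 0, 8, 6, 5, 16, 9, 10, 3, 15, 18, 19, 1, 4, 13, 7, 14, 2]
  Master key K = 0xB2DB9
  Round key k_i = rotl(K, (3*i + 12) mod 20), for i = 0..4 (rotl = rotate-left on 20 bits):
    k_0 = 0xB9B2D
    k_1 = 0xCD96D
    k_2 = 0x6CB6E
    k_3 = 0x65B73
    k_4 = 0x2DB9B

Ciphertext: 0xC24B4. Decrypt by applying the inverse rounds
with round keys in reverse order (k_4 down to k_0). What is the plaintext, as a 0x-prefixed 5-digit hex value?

s_0 = ciphertext = 0xC24B4
s_1 = InvRound(s_0, k_4) = 0x6AD8D
s_2 = InvRound(s_1, k_3) = 0xD7D94
s_3 = InvRound(s_2, k_2) = 0x25D58
s_4 = InvRound(s_3, k_1) = 0xCF0E7
s_5 = InvRound(s_4, k_0) = 0xA88F9

0xA88F9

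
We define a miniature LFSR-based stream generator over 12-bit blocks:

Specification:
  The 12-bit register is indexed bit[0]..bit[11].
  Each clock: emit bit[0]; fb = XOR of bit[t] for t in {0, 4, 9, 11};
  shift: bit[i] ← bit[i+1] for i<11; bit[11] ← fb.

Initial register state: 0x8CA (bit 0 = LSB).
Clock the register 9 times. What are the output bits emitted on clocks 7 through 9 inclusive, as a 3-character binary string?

110

reg_0 = 0x8CA
clock 1: out=0, reg = 0xC65
clock 2: out=1, reg = 0x632
clock 3: out=0, reg = 0x319
clock 4: out=1, reg = 0x98C
clock 5: out=0, reg = 0xCC6
clock 6: out=0, reg = 0xE63
clock 7: out=1, reg = 0xF31
clock 8: out=1, reg = 0x798
clock 9: out=0, reg = 0x3CC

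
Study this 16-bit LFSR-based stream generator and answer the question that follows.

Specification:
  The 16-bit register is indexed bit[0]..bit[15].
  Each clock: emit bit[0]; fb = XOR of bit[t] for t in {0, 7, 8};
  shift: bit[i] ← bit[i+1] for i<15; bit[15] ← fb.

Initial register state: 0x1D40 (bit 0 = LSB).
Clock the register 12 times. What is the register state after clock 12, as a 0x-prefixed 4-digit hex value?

reg_0 = 0x1D40
clock 1: out=0, reg = 0x8EA0
clock 2: out=0, reg = 0xC750
clock 3: out=0, reg = 0xE3A8
clock 4: out=0, reg = 0x71D4
clock 5: out=0, reg = 0x38EA
clock 6: out=0, reg = 0x9C75
clock 7: out=1, reg = 0xCE3A
clock 8: out=0, reg = 0x671D
clock 9: out=1, reg = 0x338E
clock 10: out=0, reg = 0x19C7
clock 11: out=1, reg = 0x8CE3
clock 12: out=1, reg = 0x4671

0x4671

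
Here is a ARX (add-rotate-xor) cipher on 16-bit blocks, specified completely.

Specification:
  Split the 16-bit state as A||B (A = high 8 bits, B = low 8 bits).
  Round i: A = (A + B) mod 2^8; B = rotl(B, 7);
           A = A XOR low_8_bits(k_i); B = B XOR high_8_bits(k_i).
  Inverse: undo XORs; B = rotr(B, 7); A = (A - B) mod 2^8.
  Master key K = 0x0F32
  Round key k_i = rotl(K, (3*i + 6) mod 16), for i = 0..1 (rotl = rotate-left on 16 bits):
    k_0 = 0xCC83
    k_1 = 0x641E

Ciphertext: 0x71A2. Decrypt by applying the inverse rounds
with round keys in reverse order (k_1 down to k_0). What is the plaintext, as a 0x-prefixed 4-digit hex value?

0xDF82

s_0 = ciphertext = 0x71A2
s_1 = InvRound(s_0, k_1) = 0xE28D
s_2 = InvRound(s_1, k_0) = 0xDF82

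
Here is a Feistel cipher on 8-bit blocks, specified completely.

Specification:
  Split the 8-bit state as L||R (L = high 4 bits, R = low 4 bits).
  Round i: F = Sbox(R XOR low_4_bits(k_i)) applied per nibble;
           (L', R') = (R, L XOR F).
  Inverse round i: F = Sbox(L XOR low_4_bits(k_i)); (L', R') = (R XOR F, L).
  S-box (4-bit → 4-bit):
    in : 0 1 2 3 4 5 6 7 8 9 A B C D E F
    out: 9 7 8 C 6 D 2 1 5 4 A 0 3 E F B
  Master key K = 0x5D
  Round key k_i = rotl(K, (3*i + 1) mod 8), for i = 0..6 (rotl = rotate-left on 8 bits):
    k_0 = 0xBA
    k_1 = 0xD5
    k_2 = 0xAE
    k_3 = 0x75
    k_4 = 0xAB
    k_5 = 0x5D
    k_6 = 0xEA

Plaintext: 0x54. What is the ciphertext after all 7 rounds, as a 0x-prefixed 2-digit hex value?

s_0 = plaintext = 0x54
s_1 = Round(s_0, k_0) = 0x4A
s_2 = Round(s_1, k_1) = 0xAF
s_3 = Round(s_2, k_2) = 0xFD
s_4 = Round(s_3, k_3) = 0xDA
s_5 = Round(s_4, k_4) = 0xAA
s_6 = Round(s_5, k_5) = 0xAB
s_7 = Round(s_6, k_6) = 0xBD

0xBD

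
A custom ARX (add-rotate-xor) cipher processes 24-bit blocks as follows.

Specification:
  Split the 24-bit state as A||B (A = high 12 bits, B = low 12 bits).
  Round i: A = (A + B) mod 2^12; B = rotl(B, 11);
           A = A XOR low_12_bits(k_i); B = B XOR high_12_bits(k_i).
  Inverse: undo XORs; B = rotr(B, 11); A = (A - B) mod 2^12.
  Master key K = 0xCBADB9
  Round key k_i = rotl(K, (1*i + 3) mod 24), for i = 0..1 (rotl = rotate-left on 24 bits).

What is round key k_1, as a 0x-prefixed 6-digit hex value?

K = 0xCBADB9
k_0 = rotl(K, (1*0+3) mod 24) = rotl(K, 3) = 0x5D6DCE
k_1 = rotl(K, (1*1+3) mod 24) = rotl(K, 4) = 0xBADB9C

0xBADB9C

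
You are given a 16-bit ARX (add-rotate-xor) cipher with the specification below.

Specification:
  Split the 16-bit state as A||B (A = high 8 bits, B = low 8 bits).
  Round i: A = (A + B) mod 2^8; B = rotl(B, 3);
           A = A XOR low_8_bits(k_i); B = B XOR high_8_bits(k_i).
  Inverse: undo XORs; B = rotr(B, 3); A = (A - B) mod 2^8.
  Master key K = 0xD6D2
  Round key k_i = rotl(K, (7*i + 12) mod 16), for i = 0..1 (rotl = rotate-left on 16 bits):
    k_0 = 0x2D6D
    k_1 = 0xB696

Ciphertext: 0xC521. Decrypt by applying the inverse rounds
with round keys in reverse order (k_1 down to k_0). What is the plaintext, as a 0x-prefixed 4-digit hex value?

s_0 = ciphertext = 0xC521
s_1 = InvRound(s_0, k_1) = 0x61F2
s_2 = InvRound(s_1, k_0) = 0x11FB

0x11FB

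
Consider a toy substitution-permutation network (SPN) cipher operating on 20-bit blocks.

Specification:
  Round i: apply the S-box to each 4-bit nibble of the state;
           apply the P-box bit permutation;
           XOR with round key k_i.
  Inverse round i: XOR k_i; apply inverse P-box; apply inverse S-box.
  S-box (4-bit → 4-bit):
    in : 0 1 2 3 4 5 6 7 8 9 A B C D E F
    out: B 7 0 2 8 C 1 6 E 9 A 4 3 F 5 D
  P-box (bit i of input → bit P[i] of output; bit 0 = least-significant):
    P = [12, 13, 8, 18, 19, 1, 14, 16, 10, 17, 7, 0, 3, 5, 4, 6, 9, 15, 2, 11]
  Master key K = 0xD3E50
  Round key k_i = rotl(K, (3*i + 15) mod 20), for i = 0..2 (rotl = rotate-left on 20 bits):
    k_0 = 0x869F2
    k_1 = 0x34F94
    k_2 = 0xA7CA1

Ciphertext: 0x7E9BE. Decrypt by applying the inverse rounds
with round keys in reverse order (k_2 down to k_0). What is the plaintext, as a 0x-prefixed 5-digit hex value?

s_0 = ciphertext = 0x7E9BE
s_1 = InvRound(s_0, k_2) = 0x7E90F
s_2 = InvRound(s_1, k_1) = 0xCEF3A
s_3 = InvRound(s_2, k_0) = 0xC9E24

0xC9E24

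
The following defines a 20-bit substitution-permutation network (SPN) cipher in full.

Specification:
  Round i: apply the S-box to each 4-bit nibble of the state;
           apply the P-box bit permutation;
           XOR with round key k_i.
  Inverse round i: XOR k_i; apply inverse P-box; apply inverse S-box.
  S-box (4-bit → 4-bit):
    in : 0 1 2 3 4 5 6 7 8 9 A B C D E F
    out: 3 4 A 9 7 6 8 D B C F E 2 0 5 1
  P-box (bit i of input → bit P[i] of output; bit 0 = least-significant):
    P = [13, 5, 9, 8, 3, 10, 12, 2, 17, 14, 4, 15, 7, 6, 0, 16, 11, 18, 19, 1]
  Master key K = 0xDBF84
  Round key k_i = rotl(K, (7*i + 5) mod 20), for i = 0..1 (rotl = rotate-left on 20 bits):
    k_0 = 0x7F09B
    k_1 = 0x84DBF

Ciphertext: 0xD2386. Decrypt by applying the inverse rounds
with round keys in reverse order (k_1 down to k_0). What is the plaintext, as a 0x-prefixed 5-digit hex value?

0x27483

s_0 = ciphertext = 0xD2386
s_1 = InvRound(s_0, k_1) = 0x09504
s_2 = InvRound(s_1, k_0) = 0x27483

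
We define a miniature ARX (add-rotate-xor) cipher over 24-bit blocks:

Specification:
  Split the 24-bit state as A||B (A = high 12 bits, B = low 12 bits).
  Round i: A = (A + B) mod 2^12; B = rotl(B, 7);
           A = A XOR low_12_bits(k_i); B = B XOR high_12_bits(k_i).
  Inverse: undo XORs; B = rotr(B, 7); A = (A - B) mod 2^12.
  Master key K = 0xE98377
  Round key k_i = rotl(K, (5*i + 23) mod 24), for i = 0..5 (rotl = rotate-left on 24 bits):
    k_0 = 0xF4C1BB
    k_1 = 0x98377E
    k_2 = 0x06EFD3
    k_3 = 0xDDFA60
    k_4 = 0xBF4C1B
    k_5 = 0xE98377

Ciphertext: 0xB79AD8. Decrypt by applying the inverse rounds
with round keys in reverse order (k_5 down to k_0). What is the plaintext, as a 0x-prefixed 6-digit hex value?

s_0 = ciphertext = 0xB79AD8
s_1 = InvRound(s_0, k_5) = 0x006808
s_2 = InvRound(s_1, k_4) = 0xC96F87
s_3 = InvRound(s_2, k_3) = 0xBF2B04
s_4 = InvRound(s_3, k_2) = 0x6CBD56
s_5 = InvRound(s_4, k_1) = 0x70CAA9
s_6 = InvRound(s_5, k_0) = 0xA0CCAB

0xA0CCAB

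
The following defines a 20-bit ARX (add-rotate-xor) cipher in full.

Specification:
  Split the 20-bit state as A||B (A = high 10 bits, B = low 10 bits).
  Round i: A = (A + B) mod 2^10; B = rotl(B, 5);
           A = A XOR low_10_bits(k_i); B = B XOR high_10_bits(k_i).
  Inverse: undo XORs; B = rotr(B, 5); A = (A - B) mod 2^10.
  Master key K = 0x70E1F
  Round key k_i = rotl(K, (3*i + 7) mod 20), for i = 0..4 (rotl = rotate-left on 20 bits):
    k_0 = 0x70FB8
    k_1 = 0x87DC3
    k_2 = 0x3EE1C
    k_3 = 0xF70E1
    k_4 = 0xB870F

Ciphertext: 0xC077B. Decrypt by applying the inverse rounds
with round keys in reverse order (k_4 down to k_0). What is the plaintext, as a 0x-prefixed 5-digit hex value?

0x7C986

s_0 = ciphertext = 0xC077B
s_1 = InvRound(s_0, k_4) = 0x30B4C
s_2 = InvRound(s_1, k_3) = 0x87E04
s_3 = InvRound(s_2, k_2) = 0x033F7
s_4 = InvRound(s_3, k_1) = 0x3010F
s_5 = InvRound(s_4, k_0) = 0x7C986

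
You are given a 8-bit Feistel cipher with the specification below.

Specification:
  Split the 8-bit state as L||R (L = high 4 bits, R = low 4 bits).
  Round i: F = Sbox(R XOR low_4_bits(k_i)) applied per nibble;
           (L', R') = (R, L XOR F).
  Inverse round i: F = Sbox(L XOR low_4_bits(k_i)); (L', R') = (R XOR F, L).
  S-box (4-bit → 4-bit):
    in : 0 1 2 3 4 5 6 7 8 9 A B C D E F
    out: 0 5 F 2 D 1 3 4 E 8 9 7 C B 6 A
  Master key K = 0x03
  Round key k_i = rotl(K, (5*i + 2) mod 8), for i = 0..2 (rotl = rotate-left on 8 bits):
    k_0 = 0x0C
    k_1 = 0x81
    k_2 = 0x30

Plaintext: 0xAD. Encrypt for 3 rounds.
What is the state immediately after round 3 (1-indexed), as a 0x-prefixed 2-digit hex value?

s_0 = plaintext = 0xAD
s_1 = Round(s_0, k_0) = 0xDF
s_2 = Round(s_1, k_1) = 0xFB
s_3 = Round(s_2, k_2) = 0xB8

0xB8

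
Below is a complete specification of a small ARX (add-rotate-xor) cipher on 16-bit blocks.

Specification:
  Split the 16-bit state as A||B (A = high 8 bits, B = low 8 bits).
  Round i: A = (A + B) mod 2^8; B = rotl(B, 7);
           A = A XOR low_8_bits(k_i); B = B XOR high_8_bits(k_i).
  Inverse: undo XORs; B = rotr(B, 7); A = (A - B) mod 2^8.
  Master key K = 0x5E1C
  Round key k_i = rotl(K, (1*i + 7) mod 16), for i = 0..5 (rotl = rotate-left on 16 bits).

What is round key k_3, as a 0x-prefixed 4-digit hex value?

K = 0x5E1C
k_0 = rotl(K, (1*0+7) mod 16) = rotl(K, 7) = 0x0E2F
k_1 = rotl(K, (1*1+7) mod 16) = rotl(K, 8) = 0x1C5E
k_2 = rotl(K, (1*2+7) mod 16) = rotl(K, 9) = 0x38BC
k_3 = rotl(K, (1*3+7) mod 16) = rotl(K, 10) = 0x7178

0x7178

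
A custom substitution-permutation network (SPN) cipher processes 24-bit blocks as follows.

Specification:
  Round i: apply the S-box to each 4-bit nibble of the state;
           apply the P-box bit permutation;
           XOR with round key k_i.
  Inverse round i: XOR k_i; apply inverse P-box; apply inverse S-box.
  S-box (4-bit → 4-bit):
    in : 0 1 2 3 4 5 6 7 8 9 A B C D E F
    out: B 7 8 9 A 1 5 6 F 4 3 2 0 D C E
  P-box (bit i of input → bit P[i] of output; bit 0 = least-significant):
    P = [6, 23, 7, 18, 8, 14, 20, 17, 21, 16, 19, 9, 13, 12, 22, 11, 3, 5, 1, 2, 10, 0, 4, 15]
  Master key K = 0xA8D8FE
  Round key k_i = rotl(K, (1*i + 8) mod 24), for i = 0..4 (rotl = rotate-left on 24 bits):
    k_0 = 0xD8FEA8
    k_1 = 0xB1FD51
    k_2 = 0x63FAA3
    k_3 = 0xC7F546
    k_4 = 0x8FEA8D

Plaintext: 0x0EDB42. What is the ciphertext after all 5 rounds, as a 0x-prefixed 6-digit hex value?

s_0 = plaintext = 0x0EDB42
s_1 = Round(s_0, k_0) = 0x9F12AF
s_2 = Round(s_1, k_1) = 0x758EE7
s_3 = Round(s_2, k_2) = 0xB9C03A
s_4 = Round(s_3, k_3) = 0x64F605
s_5 = Round(s_4, k_4) = 0xE5B7F9

0xE5B7F9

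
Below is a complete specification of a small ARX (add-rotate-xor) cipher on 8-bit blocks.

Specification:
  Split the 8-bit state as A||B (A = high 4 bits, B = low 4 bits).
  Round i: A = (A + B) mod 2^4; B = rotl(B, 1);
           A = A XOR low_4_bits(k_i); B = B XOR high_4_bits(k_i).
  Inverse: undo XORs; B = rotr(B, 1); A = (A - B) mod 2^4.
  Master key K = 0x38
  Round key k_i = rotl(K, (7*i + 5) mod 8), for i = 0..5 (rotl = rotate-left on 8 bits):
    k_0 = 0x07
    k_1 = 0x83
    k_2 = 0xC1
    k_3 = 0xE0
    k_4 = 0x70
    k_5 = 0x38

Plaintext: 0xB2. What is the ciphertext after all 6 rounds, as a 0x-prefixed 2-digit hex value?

0x00

s_0 = plaintext = 0xB2
s_1 = Round(s_0, k_0) = 0xA4
s_2 = Round(s_1, k_1) = 0xD0
s_3 = Round(s_2, k_2) = 0xCC
s_4 = Round(s_3, k_3) = 0x87
s_5 = Round(s_4, k_4) = 0xF9
s_6 = Round(s_5, k_5) = 0x00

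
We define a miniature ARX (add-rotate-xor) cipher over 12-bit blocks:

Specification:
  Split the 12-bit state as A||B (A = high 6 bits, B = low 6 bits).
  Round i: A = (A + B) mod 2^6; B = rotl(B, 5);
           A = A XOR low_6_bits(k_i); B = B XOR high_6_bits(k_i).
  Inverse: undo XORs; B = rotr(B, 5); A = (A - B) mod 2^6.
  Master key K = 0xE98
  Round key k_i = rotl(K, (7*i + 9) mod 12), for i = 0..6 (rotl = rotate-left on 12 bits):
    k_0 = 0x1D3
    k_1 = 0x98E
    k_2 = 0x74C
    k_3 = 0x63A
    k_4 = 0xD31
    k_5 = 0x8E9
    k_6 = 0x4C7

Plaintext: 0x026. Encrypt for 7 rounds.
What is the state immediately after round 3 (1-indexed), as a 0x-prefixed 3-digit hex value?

s_0 = plaintext = 0x026
s_1 = Round(s_0, k_0) = 0xD54
s_2 = Round(s_1, k_1) = 0x1EC
s_3 = Round(s_2, k_2) = 0xFCB
s_4 = Round(s_3, k_3) = 0xC3D
s_5 = Round(s_4, k_4) = 0x70A
s_6 = Round(s_5, k_5) = 0x3E6
s_7 = Round(s_6, k_6) = 0xC80

0xFCB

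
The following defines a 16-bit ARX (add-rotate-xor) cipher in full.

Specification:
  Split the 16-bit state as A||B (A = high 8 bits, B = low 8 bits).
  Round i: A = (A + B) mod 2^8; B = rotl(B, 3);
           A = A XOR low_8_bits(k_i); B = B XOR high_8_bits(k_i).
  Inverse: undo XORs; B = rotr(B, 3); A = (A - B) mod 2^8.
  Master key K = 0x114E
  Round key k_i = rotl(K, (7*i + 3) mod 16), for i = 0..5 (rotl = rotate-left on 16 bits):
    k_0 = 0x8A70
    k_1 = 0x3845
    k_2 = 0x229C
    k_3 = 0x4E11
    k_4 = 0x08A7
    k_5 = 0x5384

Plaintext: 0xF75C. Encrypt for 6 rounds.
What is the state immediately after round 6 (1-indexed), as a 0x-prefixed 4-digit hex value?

s_0 = plaintext = 0xF75C
s_1 = Round(s_0, k_0) = 0x2368
s_2 = Round(s_1, k_1) = 0xCE7B
s_3 = Round(s_2, k_2) = 0xD5F9
s_4 = Round(s_3, k_3) = 0xDF81
s_5 = Round(s_4, k_4) = 0xC704
s_6 = Round(s_5, k_5) = 0x4F73

0x4F73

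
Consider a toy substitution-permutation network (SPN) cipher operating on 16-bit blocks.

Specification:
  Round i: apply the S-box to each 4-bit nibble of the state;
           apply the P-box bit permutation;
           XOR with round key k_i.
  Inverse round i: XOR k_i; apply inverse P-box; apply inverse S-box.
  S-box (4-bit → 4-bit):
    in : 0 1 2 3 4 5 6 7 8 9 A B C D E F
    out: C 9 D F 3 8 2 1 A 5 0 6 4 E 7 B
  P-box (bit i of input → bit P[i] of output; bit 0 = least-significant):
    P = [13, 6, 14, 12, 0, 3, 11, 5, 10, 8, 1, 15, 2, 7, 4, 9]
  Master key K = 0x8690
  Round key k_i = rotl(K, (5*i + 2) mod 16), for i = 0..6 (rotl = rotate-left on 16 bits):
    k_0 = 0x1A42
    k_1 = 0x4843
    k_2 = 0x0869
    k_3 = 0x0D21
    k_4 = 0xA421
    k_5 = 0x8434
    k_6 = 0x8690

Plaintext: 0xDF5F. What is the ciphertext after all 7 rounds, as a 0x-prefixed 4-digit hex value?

s_0 = plaintext = 0xDF5F
s_1 = Round(s_0, k_0) = 0xADB2
s_2 = Round(s_1, k_1) = 0xB149
s_3 = Round(s_2, k_2) = 0xECF0
s_4 = Round(s_3, k_3) = 0x5D9E
s_5 = Round(s_4, k_4) = 0x4F62
s_6 = Round(s_5, k_5) = 0x71B8
s_7 = Round(s_6, k_6) = 0x1ADC

0x1ADC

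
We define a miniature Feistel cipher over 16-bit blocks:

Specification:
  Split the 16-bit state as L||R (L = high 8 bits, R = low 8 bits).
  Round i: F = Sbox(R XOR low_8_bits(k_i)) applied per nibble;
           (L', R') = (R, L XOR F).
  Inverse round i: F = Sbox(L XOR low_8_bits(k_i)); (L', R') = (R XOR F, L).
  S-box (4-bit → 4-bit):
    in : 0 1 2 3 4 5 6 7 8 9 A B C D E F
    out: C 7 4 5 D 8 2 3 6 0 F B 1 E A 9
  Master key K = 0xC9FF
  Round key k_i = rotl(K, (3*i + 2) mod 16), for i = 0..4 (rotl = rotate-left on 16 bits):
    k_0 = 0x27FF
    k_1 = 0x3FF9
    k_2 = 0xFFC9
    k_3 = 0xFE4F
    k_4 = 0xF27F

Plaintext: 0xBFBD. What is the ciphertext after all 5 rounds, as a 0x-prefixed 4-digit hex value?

s_0 = plaintext = 0xBFBD
s_1 = Round(s_0, k_0) = 0xBD6B
s_2 = Round(s_1, k_1) = 0x6BB9
s_3 = Round(s_2, k_2) = 0xB957
s_4 = Round(s_3, k_3) = 0x57CF
s_5 = Round(s_4, k_4) = 0xCFEB

0xCFEB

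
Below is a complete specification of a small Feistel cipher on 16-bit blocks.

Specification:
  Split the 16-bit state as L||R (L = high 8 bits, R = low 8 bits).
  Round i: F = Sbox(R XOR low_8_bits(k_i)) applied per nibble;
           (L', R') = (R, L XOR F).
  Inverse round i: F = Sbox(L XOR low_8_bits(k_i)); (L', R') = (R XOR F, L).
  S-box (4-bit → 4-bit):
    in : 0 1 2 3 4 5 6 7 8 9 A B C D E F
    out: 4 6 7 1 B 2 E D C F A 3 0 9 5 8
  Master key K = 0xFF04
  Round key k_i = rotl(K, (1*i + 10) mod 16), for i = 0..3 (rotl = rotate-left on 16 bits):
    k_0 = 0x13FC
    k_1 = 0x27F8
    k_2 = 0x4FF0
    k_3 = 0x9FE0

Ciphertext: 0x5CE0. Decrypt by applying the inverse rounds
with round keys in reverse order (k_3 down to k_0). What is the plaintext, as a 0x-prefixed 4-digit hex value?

0x1444

s_0 = ciphertext = 0x5CE0
s_1 = InvRound(s_0, k_3) = 0xD05C
s_2 = InvRound(s_1, k_2) = 0x28D0
s_3 = InvRound(s_2, k_1) = 0x4428
s_4 = InvRound(s_3, k_0) = 0x1444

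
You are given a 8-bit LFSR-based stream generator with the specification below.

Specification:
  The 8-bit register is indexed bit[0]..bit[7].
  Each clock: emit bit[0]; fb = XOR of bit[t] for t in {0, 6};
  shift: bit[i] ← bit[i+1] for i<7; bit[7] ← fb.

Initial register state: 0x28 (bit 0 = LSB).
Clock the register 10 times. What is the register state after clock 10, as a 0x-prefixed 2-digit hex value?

reg_0 = 0x28
clock 1: out=0, reg = 0x14
clock 2: out=0, reg = 0x0A
clock 3: out=0, reg = 0x05
clock 4: out=1, reg = 0x82
clock 5: out=0, reg = 0x41
clock 6: out=1, reg = 0x20
clock 7: out=0, reg = 0x10
clock 8: out=0, reg = 0x08
clock 9: out=0, reg = 0x04
clock 10: out=0, reg = 0x02

0x02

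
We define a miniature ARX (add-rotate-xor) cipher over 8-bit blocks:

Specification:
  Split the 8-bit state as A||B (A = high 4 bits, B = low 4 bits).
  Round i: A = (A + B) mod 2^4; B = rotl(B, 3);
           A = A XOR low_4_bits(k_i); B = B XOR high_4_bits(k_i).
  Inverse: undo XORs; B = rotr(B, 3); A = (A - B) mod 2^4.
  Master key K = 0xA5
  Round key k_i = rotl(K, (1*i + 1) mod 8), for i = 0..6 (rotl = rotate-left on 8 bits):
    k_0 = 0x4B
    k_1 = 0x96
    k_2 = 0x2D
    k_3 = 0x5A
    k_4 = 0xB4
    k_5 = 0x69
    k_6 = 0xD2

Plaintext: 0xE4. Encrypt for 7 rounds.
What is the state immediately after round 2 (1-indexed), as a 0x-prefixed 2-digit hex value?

s_0 = plaintext = 0xE4
s_1 = Round(s_0, k_0) = 0x96
s_2 = Round(s_1, k_1) = 0x9A
s_3 = Round(s_2, k_2) = 0xE7
s_4 = Round(s_3, k_3) = 0xFE
s_5 = Round(s_4, k_4) = 0x9C
s_6 = Round(s_5, k_5) = 0xC0
s_7 = Round(s_6, k_6) = 0xED

0x9A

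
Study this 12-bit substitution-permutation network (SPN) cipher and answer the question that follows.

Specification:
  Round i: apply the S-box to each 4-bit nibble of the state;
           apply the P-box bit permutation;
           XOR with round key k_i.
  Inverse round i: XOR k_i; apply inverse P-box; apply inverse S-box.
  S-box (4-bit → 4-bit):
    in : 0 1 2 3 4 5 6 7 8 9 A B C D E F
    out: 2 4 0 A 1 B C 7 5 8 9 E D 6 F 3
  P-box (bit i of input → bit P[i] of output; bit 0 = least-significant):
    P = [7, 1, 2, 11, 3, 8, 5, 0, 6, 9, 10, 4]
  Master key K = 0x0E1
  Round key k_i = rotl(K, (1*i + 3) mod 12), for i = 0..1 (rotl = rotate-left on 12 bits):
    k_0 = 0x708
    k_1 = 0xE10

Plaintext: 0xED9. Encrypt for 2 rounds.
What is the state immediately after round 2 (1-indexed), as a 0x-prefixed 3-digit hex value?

0xBFC

s_0 = plaintext = 0xED9
s_1 = Round(s_0, k_0) = 0x878
s_2 = Round(s_1, k_1) = 0xBFC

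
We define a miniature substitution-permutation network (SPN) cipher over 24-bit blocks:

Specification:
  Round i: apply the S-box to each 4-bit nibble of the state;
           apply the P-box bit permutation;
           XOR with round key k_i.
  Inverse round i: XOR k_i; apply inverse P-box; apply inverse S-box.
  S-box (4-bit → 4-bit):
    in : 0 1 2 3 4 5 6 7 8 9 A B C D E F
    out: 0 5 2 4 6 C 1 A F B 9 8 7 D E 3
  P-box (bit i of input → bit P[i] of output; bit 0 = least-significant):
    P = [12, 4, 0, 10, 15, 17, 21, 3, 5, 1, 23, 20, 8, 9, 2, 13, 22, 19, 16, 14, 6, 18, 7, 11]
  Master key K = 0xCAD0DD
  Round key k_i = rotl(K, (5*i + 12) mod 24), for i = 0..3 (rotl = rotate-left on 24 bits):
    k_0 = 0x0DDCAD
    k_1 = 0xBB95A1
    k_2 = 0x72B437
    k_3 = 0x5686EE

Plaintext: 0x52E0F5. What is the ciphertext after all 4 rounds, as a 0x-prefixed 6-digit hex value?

s_0 = plaintext = 0x52E0F5
s_1 = Round(s_0, k_0) = 0x077228
s_2 = Round(s_1, k_1) = 0xB1E3B2
s_3 = Round(s_2, k_2) = 0xB39E2B
s_4 = Round(s_3, k_3) = 0xC5A9EC

0xC5A9EC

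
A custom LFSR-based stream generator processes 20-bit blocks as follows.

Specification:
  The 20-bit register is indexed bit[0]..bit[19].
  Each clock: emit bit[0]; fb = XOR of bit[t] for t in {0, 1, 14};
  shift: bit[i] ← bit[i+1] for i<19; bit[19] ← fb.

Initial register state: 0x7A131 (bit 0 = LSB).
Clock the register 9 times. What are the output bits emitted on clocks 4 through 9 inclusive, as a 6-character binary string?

011001

reg_0 = 0x7A131
clock 1: out=1, reg = 0xBD098
clock 2: out=0, reg = 0xDE84C
clock 3: out=0, reg = 0xEF426
clock 4: out=0, reg = 0x77A13
clock 5: out=1, reg = 0xBBD09
clock 6: out=1, reg = 0xDDE84
clock 7: out=0, reg = 0xEEF42
clock 8: out=0, reg = 0x777A1
clock 9: out=1, reg = 0x3BBD0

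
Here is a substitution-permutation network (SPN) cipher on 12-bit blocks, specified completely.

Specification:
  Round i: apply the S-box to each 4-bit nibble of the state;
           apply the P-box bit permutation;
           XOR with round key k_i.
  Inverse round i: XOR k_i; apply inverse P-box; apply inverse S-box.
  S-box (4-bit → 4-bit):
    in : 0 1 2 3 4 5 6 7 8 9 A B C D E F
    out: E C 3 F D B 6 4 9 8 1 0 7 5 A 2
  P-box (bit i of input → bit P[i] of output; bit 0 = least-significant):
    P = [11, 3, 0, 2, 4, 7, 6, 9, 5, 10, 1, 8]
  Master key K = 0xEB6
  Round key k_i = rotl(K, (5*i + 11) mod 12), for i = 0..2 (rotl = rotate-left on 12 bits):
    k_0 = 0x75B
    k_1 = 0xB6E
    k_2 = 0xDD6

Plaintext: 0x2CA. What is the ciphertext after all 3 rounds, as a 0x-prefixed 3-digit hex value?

s_0 = plaintext = 0x2CA
s_1 = Round(s_0, k_0) = 0xBAB
s_2 = Round(s_1, k_1) = 0xB7E
s_3 = Round(s_2, k_2) = 0xD9A

0xD9A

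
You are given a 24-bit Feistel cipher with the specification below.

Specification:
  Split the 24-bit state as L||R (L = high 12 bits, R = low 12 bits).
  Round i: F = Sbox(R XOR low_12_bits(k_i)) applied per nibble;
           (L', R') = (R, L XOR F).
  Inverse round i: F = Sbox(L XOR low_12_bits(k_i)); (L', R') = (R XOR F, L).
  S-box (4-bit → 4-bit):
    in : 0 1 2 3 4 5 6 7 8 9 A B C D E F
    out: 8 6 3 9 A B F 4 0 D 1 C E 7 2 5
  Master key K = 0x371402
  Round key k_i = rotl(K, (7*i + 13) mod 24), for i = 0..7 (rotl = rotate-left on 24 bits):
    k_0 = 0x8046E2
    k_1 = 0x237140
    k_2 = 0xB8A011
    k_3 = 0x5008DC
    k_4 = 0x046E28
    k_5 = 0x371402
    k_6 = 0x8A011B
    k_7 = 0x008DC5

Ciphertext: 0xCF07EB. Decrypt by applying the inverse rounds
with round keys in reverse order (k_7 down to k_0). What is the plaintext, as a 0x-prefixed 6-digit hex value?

0xB7B71B

s_0 = ciphertext = 0xCF07EB
s_1 = InvRound(s_0, k_7) = 0x170CF0
s_2 = InvRound(s_1, k_6) = 0x40C170
s_3 = InvRound(s_2, k_5) = 0x9F240C
s_4 = InvRound(s_3, k_4) = 0x07D9F2
s_5 = InvRound(s_4, k_3) = 0x9E407D
s_6 = InvRound(s_5, k_2) = 0xD269E4
s_7 = InvRound(s_6, k_1) = 0x71BD26
s_8 = InvRound(s_7, k_0) = 0xB7B71B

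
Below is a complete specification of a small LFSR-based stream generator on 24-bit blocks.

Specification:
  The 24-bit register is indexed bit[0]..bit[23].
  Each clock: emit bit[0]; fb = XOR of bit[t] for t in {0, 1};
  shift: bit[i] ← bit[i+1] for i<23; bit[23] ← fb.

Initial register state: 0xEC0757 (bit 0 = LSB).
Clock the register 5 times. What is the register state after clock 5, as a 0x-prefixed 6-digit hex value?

reg_0 = 0xEC0757
clock 1: out=1, reg = 0x7603AB
clock 2: out=1, reg = 0x3B01D5
clock 3: out=1, reg = 0x9D80EA
clock 4: out=0, reg = 0xCEC075
clock 5: out=1, reg = 0xE7603A

0xE7603A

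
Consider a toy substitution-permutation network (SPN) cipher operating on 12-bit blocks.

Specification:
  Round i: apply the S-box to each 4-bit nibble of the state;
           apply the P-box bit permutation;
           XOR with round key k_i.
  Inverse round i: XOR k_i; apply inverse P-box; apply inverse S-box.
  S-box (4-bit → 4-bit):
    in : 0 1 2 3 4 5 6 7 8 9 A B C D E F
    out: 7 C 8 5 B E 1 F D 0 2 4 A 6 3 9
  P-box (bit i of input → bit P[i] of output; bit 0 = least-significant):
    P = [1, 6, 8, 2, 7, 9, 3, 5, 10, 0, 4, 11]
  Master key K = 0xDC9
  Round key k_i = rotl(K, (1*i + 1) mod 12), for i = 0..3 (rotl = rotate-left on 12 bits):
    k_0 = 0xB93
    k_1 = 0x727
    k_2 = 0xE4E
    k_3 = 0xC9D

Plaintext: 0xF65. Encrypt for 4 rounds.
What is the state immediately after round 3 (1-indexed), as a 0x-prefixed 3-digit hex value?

s_0 = plaintext = 0xF65
s_1 = Round(s_0, k_0) = 0x657
s_2 = Round(s_1, k_1) = 0x049
s_3 = Round(s_2, k_2) = 0x8FF
s_4 = Round(s_3, k_3) = 0x02B

0x8FF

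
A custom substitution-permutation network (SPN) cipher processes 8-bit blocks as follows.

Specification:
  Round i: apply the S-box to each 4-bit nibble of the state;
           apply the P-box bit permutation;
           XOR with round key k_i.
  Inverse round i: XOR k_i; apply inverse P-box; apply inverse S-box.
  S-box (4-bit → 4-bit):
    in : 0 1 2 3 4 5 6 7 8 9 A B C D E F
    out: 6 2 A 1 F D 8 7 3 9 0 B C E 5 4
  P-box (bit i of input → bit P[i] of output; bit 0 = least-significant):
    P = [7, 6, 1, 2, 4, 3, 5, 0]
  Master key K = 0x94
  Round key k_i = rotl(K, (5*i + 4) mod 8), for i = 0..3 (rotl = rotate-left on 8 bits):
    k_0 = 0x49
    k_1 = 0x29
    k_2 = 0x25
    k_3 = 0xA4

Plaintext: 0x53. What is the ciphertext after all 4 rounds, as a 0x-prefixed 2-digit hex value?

0xFE

s_0 = plaintext = 0x53
s_1 = Round(s_0, k_0) = 0xF8
s_2 = Round(s_1, k_1) = 0xC9
s_3 = Round(s_2, k_2) = 0x80
s_4 = Round(s_3, k_3) = 0xFE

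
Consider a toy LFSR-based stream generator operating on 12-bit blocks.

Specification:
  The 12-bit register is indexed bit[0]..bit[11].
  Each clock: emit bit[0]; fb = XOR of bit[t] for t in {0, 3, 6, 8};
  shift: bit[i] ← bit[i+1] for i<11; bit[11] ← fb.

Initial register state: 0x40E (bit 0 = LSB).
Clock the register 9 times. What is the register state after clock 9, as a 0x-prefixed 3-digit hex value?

reg_0 = 0x40E
clock 1: out=0, reg = 0xA07
clock 2: out=1, reg = 0xD03
clock 3: out=1, reg = 0x681
clock 4: out=1, reg = 0xB40
clock 5: out=0, reg = 0x5A0
clock 6: out=0, reg = 0xAD0
clock 7: out=0, reg = 0xD68
clock 8: out=0, reg = 0xEB4
clock 9: out=0, reg = 0x75A

0x75A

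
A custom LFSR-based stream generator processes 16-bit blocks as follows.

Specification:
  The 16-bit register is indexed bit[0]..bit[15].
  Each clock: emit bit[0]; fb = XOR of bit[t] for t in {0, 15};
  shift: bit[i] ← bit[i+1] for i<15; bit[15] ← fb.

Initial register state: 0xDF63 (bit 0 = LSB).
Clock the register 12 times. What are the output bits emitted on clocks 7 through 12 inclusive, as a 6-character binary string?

reg_0 = 0xDF63
clock 1: out=1, reg = 0x6FB1
clock 2: out=1, reg = 0xB7D8
clock 3: out=0, reg = 0xDBEC
clock 4: out=0, reg = 0xEDF6
clock 5: out=0, reg = 0xF6FB
clock 6: out=1, reg = 0x7B7D
clock 7: out=1, reg = 0xBDBE
clock 8: out=0, reg = 0xDEDF
clock 9: out=1, reg = 0x6F6F
clock 10: out=1, reg = 0xB7B7
clock 11: out=1, reg = 0x5BDB
clock 12: out=1, reg = 0xADED

101111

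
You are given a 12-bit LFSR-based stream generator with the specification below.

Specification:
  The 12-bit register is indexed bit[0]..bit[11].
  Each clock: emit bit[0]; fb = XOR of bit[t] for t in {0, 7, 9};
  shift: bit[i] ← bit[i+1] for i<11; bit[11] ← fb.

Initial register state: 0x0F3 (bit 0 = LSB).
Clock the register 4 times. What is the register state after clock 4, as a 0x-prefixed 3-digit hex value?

0x20F

reg_0 = 0x0F3
clock 1: out=1, reg = 0x079
clock 2: out=1, reg = 0x83C
clock 3: out=0, reg = 0x41E
clock 4: out=0, reg = 0x20F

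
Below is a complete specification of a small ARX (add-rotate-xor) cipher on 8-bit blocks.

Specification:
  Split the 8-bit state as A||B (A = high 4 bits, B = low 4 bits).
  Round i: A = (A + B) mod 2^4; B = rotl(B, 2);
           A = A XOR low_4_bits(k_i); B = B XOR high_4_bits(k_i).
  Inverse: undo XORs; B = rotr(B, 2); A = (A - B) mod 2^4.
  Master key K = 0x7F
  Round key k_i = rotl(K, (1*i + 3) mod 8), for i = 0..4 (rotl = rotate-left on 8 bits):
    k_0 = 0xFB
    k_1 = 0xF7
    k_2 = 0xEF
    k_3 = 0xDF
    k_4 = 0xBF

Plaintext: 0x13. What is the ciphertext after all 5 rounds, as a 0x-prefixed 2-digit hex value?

0x4E

s_0 = plaintext = 0x13
s_1 = Round(s_0, k_0) = 0xF3
s_2 = Round(s_1, k_1) = 0x53
s_3 = Round(s_2, k_2) = 0x72
s_4 = Round(s_3, k_3) = 0x65
s_5 = Round(s_4, k_4) = 0x4E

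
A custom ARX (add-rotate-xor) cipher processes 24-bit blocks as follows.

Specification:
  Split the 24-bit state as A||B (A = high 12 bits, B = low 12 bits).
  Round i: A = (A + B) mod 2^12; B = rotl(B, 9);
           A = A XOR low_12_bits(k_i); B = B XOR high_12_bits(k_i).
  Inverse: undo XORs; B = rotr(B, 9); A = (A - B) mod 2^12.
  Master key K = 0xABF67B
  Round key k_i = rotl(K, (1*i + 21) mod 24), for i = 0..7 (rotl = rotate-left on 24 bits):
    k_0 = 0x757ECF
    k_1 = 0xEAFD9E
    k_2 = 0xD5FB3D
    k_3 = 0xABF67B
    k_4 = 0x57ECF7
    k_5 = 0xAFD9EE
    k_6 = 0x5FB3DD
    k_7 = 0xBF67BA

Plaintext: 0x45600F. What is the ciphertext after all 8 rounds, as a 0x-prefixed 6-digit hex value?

s_0 = plaintext = 0x45600F
s_1 = Round(s_0, k_0) = 0xAAA956
s_2 = Round(s_1, k_1) = 0x99E385
s_3 = Round(s_2, k_2) = 0x61E72F
s_4 = Round(s_3, k_3) = 0xB3645A
s_5 = Round(s_4, k_4) = 0x3671F5
s_6 = Round(s_5, k_5) = 0xCB20C3
s_7 = Round(s_6, k_6) = 0xEA83E3
s_8 = Round(s_7, k_7) = 0x531D8A

0x531D8A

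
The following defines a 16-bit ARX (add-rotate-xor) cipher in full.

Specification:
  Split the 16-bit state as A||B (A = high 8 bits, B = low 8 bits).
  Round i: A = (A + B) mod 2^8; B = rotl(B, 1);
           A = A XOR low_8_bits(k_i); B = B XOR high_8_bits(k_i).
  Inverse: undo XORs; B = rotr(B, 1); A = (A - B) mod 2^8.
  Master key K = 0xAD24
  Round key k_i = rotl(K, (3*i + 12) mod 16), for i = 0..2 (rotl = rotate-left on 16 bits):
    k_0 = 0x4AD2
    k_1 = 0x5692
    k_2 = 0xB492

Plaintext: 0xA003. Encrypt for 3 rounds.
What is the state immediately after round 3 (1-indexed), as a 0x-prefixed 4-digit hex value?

s_0 = plaintext = 0xA003
s_1 = Round(s_0, k_0) = 0x714C
s_2 = Round(s_1, k_1) = 0x2FCE
s_3 = Round(s_2, k_2) = 0x6F29

0x6F29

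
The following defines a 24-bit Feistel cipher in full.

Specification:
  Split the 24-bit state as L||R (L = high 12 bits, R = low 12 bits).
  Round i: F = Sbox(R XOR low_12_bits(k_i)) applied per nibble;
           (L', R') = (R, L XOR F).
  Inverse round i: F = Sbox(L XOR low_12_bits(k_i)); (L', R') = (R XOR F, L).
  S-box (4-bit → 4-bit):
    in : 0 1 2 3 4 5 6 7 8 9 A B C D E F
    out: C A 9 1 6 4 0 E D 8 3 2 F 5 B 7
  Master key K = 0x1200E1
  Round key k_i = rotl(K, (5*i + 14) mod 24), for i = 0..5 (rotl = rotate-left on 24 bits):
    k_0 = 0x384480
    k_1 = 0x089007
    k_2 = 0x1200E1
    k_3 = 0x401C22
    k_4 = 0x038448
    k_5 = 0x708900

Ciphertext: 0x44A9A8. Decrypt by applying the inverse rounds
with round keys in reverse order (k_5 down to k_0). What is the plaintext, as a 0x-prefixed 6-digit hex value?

0x7CCEA7

s_0 = ciphertext = 0x44A9A8
s_1 = InvRound(s_0, k_5) = 0xCCB44A
s_2 = InvRound(s_1, k_4) = 0x99BCCB
s_3 = InvRound(s_2, k_3) = 0x8E399B
s_4 = InvRound(s_3, k_2) = 0x4528E3
s_5 = InvRound(s_4, k_1) = 0xEA7452
s_6 = InvRound(s_5, k_0) = 0x7CCEA7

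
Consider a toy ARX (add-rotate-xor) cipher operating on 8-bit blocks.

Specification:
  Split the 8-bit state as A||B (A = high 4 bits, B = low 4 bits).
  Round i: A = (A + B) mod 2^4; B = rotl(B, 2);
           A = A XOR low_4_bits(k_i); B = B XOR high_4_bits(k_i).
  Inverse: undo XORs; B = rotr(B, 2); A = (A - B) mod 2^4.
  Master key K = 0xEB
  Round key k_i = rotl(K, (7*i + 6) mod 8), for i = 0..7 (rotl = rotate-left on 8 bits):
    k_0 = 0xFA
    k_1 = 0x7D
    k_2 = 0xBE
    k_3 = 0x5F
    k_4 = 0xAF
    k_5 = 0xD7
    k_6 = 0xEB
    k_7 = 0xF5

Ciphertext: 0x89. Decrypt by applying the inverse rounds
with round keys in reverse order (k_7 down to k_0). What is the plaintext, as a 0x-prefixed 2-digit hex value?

0x49

s_0 = ciphertext = 0x89
s_1 = InvRound(s_0, k_7) = 0x49
s_2 = InvRound(s_1, k_6) = 0x2D
s_3 = InvRound(s_2, k_5) = 0x50
s_4 = InvRound(s_3, k_4) = 0x0A
s_5 = InvRound(s_4, k_3) = 0x0F
s_6 = InvRound(s_5, k_2) = 0xD1
s_7 = InvRound(s_6, k_1) = 0x79
s_8 = InvRound(s_7, k_0) = 0x49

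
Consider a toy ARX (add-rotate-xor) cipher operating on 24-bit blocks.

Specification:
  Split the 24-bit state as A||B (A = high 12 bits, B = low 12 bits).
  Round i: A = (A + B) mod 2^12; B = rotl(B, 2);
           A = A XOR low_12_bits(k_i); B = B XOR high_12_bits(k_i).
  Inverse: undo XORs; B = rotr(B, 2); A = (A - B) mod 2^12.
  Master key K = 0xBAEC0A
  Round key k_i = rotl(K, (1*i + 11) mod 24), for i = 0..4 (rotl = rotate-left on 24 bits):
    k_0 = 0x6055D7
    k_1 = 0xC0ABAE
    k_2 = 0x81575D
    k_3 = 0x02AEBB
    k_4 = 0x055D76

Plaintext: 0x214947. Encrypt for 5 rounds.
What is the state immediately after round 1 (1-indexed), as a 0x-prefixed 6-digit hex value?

s_0 = plaintext = 0x214947
s_1 = Round(s_0, k_0) = 0xE8C31B
s_2 = Round(s_1, k_1) = 0xA09066
s_3 = Round(s_2, k_2) = 0xD3298D
s_4 = Round(s_3, k_3) = 0x80461C
s_5 = Round(s_4, k_4) = 0x356824

0xE8C31B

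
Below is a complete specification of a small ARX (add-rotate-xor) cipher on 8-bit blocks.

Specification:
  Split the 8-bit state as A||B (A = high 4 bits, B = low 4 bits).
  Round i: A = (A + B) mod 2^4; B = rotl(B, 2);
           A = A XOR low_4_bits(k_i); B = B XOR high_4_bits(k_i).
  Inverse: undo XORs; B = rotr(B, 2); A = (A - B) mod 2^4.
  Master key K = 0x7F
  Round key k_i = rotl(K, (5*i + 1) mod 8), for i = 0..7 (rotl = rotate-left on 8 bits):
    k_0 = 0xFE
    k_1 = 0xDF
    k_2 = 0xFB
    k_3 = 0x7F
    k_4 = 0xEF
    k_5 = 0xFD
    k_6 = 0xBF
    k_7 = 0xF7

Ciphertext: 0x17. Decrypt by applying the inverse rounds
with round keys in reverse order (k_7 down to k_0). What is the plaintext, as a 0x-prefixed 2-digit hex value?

0xE8

s_0 = ciphertext = 0x17
s_1 = InvRound(s_0, k_7) = 0x42
s_2 = InvRound(s_1, k_6) = 0x56
s_3 = InvRound(s_2, k_5) = 0x26
s_4 = InvRound(s_3, k_4) = 0xB2
s_5 = InvRound(s_4, k_3) = 0xF5
s_6 = InvRound(s_5, k_2) = 0xAA
s_7 = InvRound(s_6, k_1) = 0x8D
s_8 = InvRound(s_7, k_0) = 0xE8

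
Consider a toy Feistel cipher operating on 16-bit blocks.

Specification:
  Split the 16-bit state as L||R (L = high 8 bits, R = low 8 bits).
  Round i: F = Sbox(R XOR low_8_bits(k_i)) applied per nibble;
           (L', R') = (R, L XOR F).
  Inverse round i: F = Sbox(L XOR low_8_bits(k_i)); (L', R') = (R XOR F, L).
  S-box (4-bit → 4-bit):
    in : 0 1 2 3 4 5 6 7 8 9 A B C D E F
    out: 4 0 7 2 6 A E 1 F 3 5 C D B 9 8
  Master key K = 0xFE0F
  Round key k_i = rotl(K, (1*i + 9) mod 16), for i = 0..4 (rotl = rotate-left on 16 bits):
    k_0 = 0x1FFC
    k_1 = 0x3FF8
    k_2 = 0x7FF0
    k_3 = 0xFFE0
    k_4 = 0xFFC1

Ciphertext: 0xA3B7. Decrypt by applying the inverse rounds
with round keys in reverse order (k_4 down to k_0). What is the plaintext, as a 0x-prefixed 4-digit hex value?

s_0 = ciphertext = 0xA3B7
s_1 = InvRound(s_0, k_4) = 0x50A3
s_2 = InvRound(s_1, k_3) = 0x6750
s_3 = InvRound(s_2, k_2) = 0x6167
s_4 = InvRound(s_3, k_1) = 0x5461
s_5 = InvRound(s_4, k_0) = 0x3E54

0x3E54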